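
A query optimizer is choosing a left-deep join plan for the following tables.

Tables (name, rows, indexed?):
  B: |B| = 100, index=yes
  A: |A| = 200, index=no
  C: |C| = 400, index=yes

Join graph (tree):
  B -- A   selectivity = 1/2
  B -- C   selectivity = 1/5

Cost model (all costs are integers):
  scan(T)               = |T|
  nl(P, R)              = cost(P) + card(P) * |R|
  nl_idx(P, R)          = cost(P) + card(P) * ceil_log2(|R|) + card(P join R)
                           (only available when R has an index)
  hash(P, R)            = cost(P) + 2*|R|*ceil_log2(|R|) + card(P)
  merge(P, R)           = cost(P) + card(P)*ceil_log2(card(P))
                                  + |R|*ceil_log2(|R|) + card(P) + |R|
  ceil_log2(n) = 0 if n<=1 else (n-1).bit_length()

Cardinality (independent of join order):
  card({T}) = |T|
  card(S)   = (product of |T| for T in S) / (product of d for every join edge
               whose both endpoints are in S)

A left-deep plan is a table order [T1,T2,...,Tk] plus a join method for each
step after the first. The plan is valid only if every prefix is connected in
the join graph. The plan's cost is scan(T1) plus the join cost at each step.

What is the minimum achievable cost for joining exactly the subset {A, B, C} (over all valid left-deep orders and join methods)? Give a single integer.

Selinger DP over subsets of {A,B,C}:
  {B}: scan cost=100, card=100
  {A}: scan cost=200, card=200
  {C}: scan cost=400, card=400
  {AB}: card=10000; try (B,hash)→1800, (A,merge)→2700, (B,merge)→2800, (A,hash)→3400, (B,nl_idx)→11600, (A,nl)→20100 …(+1); best=1800 via (B,hash)
  {BC}: card=8000; try (B,hash)→2200, (C,merge)→4900, (B,merge)→5200, (C,hash)→7400, (C,nl_idx)→9000, (B,nl_idx)→11200 …(+2); best=2200 via (B,hash)
  {ABC}: card=800000; try (A,hash)→13400, (C,hash)→19000, (A,merge)→116000, (C,merge)→155800, (C,nl_idx)→891800, (A,nl)→1602200 …(+1); best=13400 via (A,hash)

13400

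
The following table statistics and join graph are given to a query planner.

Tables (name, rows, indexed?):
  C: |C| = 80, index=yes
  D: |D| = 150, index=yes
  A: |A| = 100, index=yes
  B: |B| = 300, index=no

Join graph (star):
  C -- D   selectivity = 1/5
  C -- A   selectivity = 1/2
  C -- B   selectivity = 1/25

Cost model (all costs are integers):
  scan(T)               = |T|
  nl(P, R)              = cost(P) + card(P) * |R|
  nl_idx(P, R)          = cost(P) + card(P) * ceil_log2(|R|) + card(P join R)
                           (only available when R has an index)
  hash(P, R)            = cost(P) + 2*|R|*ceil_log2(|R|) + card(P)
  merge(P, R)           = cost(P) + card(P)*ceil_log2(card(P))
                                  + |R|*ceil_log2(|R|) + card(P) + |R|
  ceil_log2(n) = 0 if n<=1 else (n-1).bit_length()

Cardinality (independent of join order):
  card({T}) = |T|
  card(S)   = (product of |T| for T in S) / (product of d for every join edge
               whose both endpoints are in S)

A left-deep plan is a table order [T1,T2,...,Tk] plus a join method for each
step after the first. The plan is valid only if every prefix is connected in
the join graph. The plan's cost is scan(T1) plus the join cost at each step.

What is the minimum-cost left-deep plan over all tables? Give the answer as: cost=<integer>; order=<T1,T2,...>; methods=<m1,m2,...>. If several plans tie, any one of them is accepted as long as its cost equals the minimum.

cost=35280; order=B,C,D,A; methods=hash,hash,hash

Selinger DP (subsets sized 1..n):
  {C}: scan cost=80, card=80
  {D}: scan cost=150, card=150
  {A}: scan cost=100, card=100
  {B}: scan cost=300, card=300
  {CD}: card=2400; try (C,hash)→1420, (D,merge)→2070, (C,merge)→2140, (D,hash)→2560, (D,nl_idx)→3120, (C,nl_idx)→3600 …(+2); best=1420 via (C,hash)
  {AC}: card=4000; try (C,hash)→1320, (A,merge)→1520, (C,merge)→1540, (A,hash)→1560, (A,nl_idx)→4640, (C,nl_idx)→4800 …(+2); best=1320 via (C,hash)
  {BC}: card=960; try (C,hash)→1720, (C,nl_idx)→3360, (B,merge)→3720, (C,merge)→3940, (B,hash)→5560, (B,nl)→24080 …(+1); best=1720 via (C,hash)
  {ACD}: card=120000; try (A,hash)→5220, (D,hash)→7720, (A,merge)→33420, (D,merge)→54670, (A,nl_idx)→138220, (D,nl_idx)→153320 …(+2); best=5220 via (A,hash)
  {BCD}: card=28800; try (D,hash)→5080, (B,hash)→9220, (D,merge)→13630, (B,merge)→35620, (D,nl_idx)→38200, (D,nl)→145720 …(+1); best=5080 via (D,hash)
  {ABC}: card=48000; try (A,hash)→4080, (B,hash)→10720, (A,merge)→13080, (B,merge)→56320, (A,nl_idx)→56440, (A,nl)→97720 …(+1); best=4080 via (A,hash)
  {ABCD}: card=1440000; try (A,hash)→35280, (D,hash)→54480, (B,hash)→130620, (A,merge)→466680, (D,merge)→821430, (A,nl_idx)→1646680 …(+5); best=35280 via (A,hash)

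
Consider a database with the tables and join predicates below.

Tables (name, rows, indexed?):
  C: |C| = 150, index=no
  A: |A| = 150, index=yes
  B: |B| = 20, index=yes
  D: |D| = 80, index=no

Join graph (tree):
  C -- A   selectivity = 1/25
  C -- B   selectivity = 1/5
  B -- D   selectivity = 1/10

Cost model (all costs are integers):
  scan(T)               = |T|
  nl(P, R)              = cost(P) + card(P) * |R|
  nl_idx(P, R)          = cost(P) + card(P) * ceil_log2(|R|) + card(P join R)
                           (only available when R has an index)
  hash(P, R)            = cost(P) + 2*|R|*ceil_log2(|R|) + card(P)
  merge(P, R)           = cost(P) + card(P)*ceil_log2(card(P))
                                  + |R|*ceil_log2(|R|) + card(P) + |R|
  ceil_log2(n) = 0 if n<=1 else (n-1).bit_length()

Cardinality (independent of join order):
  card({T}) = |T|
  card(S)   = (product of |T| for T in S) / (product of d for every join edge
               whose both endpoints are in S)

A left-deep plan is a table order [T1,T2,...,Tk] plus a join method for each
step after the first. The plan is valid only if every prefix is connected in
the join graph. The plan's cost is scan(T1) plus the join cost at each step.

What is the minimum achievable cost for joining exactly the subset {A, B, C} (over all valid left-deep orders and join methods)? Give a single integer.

Selinger DP over subsets of {A,B,C}:
  {C}: scan cost=150, card=150
  {A}: scan cost=150, card=150
  {B}: scan cost=20, card=20
  {AC}: card=900; try (A,nl_idx)→2250, (C,hash)→2700, (A,hash)→2700, (C,merge)→2850, (A,merge)→2850, (C,nl)→22650 …(+1); best=2250 via (A,nl_idx)
  {BC}: card=600; try (B,hash)→500, (C,merge)→1490, (B,nl_idx)→1500, (B,merge)→1620, (C,hash)→2440, (C,nl)→3020 …(+1); best=500 via (B,hash)
  {ABC}: card=3600; try (B,hash)→3350, (A,hash)→3500, (A,merge)→8450, (A,nl_idx)→8900, (B,nl_idx)→10350, (B,merge)→12270 …(+2); best=3350 via (B,hash)

3350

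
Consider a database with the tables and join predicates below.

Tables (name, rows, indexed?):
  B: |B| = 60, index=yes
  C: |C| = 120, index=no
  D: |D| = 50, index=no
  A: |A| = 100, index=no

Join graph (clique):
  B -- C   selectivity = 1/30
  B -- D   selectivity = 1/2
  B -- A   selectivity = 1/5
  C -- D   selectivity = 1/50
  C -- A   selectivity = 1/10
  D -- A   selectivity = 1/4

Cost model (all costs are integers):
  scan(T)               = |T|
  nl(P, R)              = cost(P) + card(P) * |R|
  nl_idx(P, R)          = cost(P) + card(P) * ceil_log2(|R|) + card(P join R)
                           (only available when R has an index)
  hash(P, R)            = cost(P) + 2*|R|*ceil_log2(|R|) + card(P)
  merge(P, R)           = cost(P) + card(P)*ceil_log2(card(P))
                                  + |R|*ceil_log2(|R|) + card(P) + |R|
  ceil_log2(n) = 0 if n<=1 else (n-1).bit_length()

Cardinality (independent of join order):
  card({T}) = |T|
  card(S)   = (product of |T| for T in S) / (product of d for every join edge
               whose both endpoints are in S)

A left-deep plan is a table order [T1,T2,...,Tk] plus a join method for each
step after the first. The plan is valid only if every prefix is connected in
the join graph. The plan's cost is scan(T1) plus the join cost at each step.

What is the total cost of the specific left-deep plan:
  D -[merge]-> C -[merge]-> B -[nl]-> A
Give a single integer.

step 1: scan D: cost=50, card=50
step 2: join C via merge
    card(P join C) = 50*120/(50) = 120
    cost = 50 + 50*6 + 120*7 + 50 + 120 = 1360
step 3: join B via merge
    card(P join B) = 120*60/(30*2) = 120
    cost = 1360 + 120*7 + 60*6 + 120 + 60 = 2740
step 4: join A via nl
    card(P join A) = 120*100/(5*10*4) = 60
    cost = 2740 + 120*100 = 14740

14740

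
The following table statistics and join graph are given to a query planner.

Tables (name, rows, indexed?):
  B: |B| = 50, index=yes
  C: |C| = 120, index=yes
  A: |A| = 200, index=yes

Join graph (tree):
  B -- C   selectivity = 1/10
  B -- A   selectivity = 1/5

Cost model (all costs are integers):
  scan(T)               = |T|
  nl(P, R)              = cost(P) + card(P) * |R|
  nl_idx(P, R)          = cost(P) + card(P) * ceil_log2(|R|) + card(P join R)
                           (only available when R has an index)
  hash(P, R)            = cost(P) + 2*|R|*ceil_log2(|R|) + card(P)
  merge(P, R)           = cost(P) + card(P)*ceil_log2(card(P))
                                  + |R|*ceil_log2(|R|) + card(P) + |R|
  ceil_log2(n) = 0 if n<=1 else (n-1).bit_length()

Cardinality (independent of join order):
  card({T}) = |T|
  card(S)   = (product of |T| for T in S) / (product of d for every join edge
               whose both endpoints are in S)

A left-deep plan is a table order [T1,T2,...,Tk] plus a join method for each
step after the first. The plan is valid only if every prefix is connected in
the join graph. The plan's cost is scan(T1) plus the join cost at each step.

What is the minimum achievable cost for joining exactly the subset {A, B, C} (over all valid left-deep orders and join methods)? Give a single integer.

4640

Selinger DP over subsets of {A,B,C}:
  {B}: scan cost=50, card=50
  {C}: scan cost=120, card=120
  {A}: scan cost=200, card=200
  {BC}: card=600; try (B,hash)→840, (C,nl_idx)→1000, (C,merge)→1360, (B,merge)→1430, (B,nl_idx)→1440, (C,hash)→1780 …(+2); best=840 via (B,hash)
  {AB}: card=2000; try (B,hash)→1000, (A,merge)→2200, (B,merge)→2350, (A,nl_idx)→2450, (A,hash)→3300, (B,nl_idx)→3400 …(+2); best=1000 via (B,hash)
  {ABC}: card=24000; try (A,hash)→4640, (C,hash)→4680, (A,merge)→9240, (C,merge)→25960, (A,nl_idx)→29640, (C,nl_idx)→39000 …(+2); best=4640 via (A,hash)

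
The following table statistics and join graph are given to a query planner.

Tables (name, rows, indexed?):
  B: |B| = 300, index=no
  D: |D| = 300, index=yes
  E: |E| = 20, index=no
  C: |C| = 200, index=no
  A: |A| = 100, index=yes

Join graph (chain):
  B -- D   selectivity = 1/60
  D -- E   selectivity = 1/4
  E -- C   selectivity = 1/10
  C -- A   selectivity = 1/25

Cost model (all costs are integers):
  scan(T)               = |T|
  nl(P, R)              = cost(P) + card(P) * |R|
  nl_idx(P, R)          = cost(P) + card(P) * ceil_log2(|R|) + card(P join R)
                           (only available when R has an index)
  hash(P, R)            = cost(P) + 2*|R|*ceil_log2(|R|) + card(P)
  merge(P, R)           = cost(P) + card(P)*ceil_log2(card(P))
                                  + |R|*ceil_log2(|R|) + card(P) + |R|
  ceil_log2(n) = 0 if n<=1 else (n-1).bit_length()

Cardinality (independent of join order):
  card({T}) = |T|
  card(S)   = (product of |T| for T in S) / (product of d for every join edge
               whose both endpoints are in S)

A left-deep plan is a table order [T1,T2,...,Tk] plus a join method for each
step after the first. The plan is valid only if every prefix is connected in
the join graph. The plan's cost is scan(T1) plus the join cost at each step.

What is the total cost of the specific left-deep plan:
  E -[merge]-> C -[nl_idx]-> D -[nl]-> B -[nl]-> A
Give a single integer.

step 1: scan E: cost=20, card=20
step 2: join C via merge
    card(P join C) = 20*200/(10) = 400
    cost = 20 + 20*5 + 200*8 + 20 + 200 = 1940
step 3: join D via nl_idx
    card(P join D) = 400*300/(4) = 30000
    cost = 1940 + 400*9 + 30000 = 35540
step 4: join B via nl
    card(P join B) = 30000*300/(60) = 150000
    cost = 35540 + 30000*300 = 9035540
step 5: join A via nl
    card(P join A) = 150000*100/(25) = 600000
    cost = 9035540 + 150000*100 = 24035540

24035540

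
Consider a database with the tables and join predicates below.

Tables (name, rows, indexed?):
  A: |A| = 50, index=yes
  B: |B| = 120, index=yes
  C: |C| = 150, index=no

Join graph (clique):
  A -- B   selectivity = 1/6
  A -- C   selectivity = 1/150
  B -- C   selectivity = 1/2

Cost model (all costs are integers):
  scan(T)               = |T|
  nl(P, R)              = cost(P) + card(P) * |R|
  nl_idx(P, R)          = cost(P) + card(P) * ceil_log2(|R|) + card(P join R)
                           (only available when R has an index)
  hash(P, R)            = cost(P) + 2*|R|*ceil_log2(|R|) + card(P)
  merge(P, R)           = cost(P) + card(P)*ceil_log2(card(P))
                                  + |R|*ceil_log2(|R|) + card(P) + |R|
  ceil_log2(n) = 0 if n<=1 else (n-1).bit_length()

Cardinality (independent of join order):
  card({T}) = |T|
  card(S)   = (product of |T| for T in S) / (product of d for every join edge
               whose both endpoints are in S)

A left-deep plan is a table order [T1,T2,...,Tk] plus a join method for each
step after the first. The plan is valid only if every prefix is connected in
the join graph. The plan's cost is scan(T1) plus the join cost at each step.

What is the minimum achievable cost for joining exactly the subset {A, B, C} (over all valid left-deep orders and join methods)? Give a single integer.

Selinger DP over subsets of {A,B,C}:
  {A}: scan cost=50, card=50
  {B}: scan cost=120, card=120
  {C}: scan cost=150, card=150
  {AB}: card=1000; try (A,hash)→840, (B,merge)→1360, (B,nl_idx)→1400, (A,merge)→1430, (B,hash)→1780, (A,nl_idx)→1840 …(+2); best=840 via (A,hash)
  {AC}: card=50; try (A,hash)→900, (A,nl_idx)→1100, (C,merge)→1750, (A,merge)→1850, (C,hash)→2500, (C,nl)→7550 …(+1); best=900 via (A,hash)
  {BC}: card=9000; try (B,hash)→1980, (C,merge)→2430, (B,merge)→2460, (C,hash)→2640, (B,nl_idx)→10200, (C,nl)→18120 …(+1); best=1980 via (B,hash)
  {ABC}: card=500; try (B,nl_idx)→1750, (B,merge)→2210, (B,hash)→2630, (C,hash)→4240, (B,nl)→6900, (A,hash)→11580 …(+5); best=1750 via (B,nl_idx)

1750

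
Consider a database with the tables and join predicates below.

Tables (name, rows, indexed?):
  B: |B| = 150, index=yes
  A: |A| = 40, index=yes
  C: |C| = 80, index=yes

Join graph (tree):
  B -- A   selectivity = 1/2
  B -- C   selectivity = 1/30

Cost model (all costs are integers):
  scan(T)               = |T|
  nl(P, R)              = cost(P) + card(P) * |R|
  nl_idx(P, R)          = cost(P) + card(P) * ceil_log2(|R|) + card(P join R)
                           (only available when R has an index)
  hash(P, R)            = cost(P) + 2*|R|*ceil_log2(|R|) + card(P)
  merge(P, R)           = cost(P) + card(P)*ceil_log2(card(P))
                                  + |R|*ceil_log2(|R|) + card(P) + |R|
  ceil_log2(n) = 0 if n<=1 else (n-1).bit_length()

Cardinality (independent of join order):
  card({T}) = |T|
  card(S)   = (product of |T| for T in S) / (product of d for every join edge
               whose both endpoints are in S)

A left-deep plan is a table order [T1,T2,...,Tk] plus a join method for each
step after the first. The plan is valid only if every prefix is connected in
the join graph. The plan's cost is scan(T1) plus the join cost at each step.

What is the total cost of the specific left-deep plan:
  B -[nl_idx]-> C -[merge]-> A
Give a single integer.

step 1: scan B: cost=150, card=150
step 2: join C via nl_idx
    card(P join C) = 150*80/(30) = 400
    cost = 150 + 150*7 + 400 = 1600
step 3: join A via merge
    card(P join A) = 400*40/(2) = 8000
    cost = 1600 + 400*9 + 40*6 + 400 + 40 = 5880

5880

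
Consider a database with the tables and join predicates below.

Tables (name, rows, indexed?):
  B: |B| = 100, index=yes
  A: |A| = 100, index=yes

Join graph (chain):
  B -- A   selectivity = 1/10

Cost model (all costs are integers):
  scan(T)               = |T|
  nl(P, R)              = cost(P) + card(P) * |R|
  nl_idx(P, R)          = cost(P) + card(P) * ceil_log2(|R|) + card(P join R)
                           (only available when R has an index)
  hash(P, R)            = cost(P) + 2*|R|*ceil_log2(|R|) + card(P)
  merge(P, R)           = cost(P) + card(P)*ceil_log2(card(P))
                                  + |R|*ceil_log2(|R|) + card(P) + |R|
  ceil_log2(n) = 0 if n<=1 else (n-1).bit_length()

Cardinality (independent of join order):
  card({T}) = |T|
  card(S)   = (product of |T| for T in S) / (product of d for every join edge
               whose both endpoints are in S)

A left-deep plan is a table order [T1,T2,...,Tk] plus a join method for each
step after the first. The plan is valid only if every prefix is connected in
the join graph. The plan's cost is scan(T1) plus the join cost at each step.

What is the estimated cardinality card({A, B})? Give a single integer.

1000

Tables in S: A(100), B(100)
Edges inside S: B-A(d=10)
numerator = 100 * 100 = 10000
denominator = 10 = 10
card(S) = 10000 / 10 = 1000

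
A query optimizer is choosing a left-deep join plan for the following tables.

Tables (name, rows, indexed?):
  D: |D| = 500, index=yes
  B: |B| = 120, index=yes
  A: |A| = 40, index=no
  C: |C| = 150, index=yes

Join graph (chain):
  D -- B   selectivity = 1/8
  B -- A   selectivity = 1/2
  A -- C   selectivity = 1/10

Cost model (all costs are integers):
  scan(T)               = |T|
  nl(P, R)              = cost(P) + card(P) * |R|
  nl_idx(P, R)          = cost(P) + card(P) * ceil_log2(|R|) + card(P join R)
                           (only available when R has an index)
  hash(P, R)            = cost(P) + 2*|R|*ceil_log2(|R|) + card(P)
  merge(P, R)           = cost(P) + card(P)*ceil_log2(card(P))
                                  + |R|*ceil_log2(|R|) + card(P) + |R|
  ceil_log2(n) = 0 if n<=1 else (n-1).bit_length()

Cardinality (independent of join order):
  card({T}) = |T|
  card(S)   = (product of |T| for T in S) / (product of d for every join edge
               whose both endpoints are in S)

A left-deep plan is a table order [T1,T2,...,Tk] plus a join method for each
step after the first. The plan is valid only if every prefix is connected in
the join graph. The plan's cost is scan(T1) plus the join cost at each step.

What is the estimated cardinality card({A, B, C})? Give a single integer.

Tables in S: A(40), B(120), C(150)
Edges inside S: B-A(d=2), A-C(d=10)
numerator = 40 * 120 * 150 = 720000
denominator = 2 * 10 = 20
card(S) = 720000 / 20 = 36000

36000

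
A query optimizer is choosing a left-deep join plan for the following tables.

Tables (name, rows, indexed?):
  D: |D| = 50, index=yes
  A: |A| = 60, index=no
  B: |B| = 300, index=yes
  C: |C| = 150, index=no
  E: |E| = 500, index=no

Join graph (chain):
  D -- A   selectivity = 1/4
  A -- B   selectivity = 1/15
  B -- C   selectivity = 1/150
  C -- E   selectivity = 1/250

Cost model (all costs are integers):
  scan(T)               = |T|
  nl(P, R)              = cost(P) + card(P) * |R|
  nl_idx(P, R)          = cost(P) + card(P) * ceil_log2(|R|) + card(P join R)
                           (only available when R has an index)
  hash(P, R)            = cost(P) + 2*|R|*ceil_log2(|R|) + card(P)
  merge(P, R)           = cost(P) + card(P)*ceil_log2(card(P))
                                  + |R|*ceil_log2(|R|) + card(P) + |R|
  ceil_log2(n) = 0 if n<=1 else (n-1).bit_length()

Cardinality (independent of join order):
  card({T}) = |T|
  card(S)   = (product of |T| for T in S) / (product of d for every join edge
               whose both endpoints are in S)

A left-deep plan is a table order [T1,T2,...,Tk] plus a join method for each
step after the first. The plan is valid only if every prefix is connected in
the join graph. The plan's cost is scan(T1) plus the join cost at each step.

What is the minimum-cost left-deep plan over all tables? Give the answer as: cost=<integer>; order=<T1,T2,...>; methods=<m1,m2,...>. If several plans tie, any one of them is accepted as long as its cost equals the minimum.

cost=11020; order=E,C,B,A,D; methods=hash,nl_idx,hash,hash

Selinger DP (subsets sized 1..n):
  {D}: scan cost=50, card=50
  {A}: scan cost=60, card=60
  {B}: scan cost=300, card=300
  {C}: scan cost=150, card=150
  {E}: scan cost=500, card=500
  {AD}: card=750; try (D,hash)→720, (A,hash)→820, (A,merge)→820, (D,merge)→830, (D,nl_idx)→1170, (A,nl)→3050 …(+1); best=720 via (D,hash)
  {AB}: card=1200; try (A,hash)→1320, (B,nl_idx)→1800, (B,merge)→3480, (A,merge)→3720, (B,hash)→5520, (B,nl)→18060 …(+1); best=1320 via (A,hash)
  {BC}: card=300; try (B,nl_idx)→1800, (C,hash)→3000, (B,merge)→4500, (C,merge)→4650, (B,hash)→5700, (B,nl)→45150 …(+1); best=1800 via (B,nl_idx)
  {CE}: card=300; try (C,hash)→3400, (E,merge)→6500, (C,merge)→6850, (E,hash)→9300, (E,nl)→75150, (C,nl)→75500; best=3400 via (C,hash)
  {ABD}: card=15000; try (D,hash)→3120, (B,hash)→6870, (B,merge)→11970, (D,merge)→16070, (B,nl_idx)→22470, (D,nl_idx)→23520 …(+2); best=3120 via (D,hash)
  {ABC}: card=1200; try (A,hash)→2820, (C,hash)→4920, (A,merge)→5220, (C,merge)→17070, (A,nl)→19800, (C,nl)→181320; best=2820 via (A,hash)
  {BCE}: card=600; try (B,nl_idx)→6700, (B,hash)→9100, (B,merge)→9400, (E,merge)→9800, (E,hash)→11100, (B,nl)→93400 …(+1); best=6700 via (B,nl_idx)
  {ABCD}: card=15000; try (D,hash)→4620, (D,merge)→17570, (C,hash)→20520, (D,nl_idx)→25020, (D,nl)→62820, (C,merge)→229470 …(+1); best=4620 via (D,hash)
  {ABCE}: card=2400; try (A,hash)→8020, (E,hash)→13020, (A,merge)→13720, (E,merge)→22220, (A,nl)→42700, (E,nl)→602820; best=8020 via (A,hash)
  {ABCDE}: card=30000; try (D,hash)→11020, (E,hash)→28620, (D,merge)→39570, (D,nl_idx)→52420, (D,nl)→128020, (E,merge)→234620 …(+1); best=11020 via (D,hash)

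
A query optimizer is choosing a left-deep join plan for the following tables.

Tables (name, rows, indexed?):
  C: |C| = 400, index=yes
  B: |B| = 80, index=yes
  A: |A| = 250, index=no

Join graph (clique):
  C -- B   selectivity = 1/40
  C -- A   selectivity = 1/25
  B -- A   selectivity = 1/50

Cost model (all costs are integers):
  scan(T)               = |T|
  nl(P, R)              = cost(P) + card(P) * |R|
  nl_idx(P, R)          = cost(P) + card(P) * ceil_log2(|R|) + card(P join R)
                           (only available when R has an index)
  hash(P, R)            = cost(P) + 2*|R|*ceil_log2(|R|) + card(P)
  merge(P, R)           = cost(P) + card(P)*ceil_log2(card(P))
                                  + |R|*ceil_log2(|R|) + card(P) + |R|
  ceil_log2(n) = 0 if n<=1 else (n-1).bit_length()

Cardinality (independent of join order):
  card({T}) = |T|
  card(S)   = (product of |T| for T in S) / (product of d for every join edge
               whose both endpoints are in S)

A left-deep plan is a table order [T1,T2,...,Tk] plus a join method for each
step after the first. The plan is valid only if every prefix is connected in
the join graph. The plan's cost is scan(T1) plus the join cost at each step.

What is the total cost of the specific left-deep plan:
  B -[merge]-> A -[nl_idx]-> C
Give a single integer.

6730

step 1: scan B: cost=80, card=80
step 2: join A via merge
    card(P join A) = 80*250/(50) = 400
    cost = 80 + 80*7 + 250*8 + 80 + 250 = 2970
step 3: join C via nl_idx
    card(P join C) = 400*400/(40*25) = 160
    cost = 2970 + 400*9 + 160 = 6730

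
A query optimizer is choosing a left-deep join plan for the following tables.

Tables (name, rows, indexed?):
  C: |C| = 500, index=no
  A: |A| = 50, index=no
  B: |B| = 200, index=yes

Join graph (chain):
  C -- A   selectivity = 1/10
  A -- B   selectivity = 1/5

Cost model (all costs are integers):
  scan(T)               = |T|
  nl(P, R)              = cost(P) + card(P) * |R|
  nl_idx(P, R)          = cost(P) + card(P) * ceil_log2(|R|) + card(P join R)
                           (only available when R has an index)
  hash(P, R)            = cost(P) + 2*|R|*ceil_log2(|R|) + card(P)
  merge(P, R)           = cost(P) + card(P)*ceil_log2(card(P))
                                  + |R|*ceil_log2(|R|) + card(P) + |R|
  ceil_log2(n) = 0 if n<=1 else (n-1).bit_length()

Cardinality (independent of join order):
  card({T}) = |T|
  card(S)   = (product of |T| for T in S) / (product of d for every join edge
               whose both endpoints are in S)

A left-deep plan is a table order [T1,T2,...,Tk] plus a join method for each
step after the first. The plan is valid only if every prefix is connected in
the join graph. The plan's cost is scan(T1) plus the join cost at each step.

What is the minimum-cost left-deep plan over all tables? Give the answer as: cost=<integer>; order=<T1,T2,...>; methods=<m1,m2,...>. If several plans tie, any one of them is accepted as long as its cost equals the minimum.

cost=7300; order=C,A,B; methods=hash,hash

Selinger DP (subsets sized 1..n):
  {C}: scan cost=500, card=500
  {A}: scan cost=50, card=50
  {B}: scan cost=200, card=200
  {AC}: card=2500; try (A,hash)→1600, (C,merge)→5400, (A,merge)→5850, (C,hash)→9100, (C,nl)→25050, (A,nl)→25500; best=1600 via (A,hash)
  {AB}: card=2000; try (A,hash)→1000, (B,merge)→2200, (A,merge)→2350, (B,nl_idx)→2450, (B,hash)→3300, (B,nl)→10050 …(+1); best=1000 via (A,hash)
  {ABC}: card=100000; try (B,hash)→7300, (C,hash)→12000, (C,merge)→30000, (B,merge)→35900, (B,nl_idx)→121600, (B,nl)→501600 …(+1); best=7300 via (B,hash)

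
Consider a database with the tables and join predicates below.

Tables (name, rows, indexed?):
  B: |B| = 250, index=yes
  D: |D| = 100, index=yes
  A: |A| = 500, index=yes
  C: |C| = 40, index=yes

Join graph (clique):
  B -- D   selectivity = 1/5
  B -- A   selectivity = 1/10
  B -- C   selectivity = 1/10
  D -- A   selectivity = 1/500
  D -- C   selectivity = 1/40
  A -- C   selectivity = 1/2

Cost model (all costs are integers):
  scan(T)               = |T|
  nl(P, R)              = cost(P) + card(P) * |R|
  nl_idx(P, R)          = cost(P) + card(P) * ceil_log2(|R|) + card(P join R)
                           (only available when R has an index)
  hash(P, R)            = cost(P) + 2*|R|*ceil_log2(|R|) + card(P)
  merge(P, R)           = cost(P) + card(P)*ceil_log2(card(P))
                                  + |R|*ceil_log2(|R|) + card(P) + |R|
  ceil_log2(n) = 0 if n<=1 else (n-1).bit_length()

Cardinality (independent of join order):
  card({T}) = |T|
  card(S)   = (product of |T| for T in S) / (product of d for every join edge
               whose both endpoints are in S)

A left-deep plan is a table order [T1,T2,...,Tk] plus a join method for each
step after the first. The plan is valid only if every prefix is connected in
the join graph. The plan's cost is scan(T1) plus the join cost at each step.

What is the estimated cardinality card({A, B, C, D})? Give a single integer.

25

Tables in S: A(500), B(250), C(40), D(100)
Edges inside S: B-D(d=5), B-A(d=10), B-C(d=10), D-A(d=500), D-C(d=40), A-C(d=2)
numerator = 500 * 250 * 40 * 100 = 500000000
denominator = 5 * 10 * 10 * 500 * 40 * 2 = 20000000
card(S) = 500000000 / 20000000 = 25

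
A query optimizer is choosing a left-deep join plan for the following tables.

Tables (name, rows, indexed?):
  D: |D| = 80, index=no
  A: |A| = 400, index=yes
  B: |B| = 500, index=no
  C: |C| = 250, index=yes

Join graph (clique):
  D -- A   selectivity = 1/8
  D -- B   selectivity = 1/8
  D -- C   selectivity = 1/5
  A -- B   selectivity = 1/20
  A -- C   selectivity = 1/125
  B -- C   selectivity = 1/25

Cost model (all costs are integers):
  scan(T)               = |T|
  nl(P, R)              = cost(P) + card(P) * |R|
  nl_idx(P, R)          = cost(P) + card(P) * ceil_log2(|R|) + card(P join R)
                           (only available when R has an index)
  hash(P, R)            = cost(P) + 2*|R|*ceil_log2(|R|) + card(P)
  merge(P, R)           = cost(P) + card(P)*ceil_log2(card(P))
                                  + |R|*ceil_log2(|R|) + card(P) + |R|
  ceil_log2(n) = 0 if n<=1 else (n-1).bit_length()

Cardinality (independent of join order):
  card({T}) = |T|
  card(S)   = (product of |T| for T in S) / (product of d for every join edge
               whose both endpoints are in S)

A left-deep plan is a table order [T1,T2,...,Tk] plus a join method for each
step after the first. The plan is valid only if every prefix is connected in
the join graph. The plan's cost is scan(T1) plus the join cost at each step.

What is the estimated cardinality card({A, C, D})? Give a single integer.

Tables in S: A(400), C(250), D(80)
Edges inside S: D-A(d=8), D-C(d=5), A-C(d=125)
numerator = 400 * 250 * 80 = 8000000
denominator = 8 * 5 * 125 = 5000
card(S) = 8000000 / 5000 = 1600

1600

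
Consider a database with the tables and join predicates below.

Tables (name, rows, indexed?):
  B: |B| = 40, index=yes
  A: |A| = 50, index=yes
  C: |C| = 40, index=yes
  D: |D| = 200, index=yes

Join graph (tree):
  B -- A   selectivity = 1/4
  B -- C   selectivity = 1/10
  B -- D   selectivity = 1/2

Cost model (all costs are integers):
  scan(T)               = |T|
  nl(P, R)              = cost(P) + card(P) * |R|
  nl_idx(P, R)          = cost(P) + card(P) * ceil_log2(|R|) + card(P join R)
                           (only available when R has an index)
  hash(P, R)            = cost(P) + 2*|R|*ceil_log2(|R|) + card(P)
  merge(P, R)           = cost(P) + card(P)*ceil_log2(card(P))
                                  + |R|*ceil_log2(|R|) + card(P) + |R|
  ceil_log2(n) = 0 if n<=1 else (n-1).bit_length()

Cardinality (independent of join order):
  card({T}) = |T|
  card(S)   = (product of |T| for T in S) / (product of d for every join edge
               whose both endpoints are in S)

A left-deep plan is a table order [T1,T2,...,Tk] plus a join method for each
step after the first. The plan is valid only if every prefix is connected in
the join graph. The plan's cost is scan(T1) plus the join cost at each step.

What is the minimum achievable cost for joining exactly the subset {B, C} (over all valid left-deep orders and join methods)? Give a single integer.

440

Selinger DP over subsets of {B,C}:
  {B}: scan cost=40, card=40
  {C}: scan cost=40, card=40
  {BC}: card=160; try (C,nl_idx)→440, (B,nl_idx)→440, (C,hash)→560, (B,hash)→560, (C,merge)→600, (B,merge)→600 …(+2); best=440 via (C,nl_idx)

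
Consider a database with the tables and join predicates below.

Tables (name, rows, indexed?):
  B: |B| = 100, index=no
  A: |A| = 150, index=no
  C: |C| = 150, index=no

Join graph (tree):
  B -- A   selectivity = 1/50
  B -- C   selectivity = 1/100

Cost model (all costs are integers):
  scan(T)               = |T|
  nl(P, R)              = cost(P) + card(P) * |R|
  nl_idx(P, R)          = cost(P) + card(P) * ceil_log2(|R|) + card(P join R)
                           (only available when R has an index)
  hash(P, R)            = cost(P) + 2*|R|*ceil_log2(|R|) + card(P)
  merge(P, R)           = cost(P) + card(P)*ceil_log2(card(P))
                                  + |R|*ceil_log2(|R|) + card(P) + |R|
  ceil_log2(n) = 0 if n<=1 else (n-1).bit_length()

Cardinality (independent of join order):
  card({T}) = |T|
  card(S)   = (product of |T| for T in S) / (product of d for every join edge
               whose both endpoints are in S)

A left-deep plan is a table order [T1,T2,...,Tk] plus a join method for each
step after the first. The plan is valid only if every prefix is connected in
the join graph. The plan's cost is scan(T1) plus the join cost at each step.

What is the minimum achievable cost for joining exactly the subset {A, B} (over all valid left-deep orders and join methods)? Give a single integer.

1700

Selinger DP over subsets of {A,B}:
  {B}: scan cost=100, card=100
  {A}: scan cost=150, card=150
  {AB}: card=300; try (B,hash)→1700, (A,merge)→2250, (B,merge)→2300, (A,hash)→2600, (A,nl)→15100, (B,nl)→15150; best=1700 via (B,hash)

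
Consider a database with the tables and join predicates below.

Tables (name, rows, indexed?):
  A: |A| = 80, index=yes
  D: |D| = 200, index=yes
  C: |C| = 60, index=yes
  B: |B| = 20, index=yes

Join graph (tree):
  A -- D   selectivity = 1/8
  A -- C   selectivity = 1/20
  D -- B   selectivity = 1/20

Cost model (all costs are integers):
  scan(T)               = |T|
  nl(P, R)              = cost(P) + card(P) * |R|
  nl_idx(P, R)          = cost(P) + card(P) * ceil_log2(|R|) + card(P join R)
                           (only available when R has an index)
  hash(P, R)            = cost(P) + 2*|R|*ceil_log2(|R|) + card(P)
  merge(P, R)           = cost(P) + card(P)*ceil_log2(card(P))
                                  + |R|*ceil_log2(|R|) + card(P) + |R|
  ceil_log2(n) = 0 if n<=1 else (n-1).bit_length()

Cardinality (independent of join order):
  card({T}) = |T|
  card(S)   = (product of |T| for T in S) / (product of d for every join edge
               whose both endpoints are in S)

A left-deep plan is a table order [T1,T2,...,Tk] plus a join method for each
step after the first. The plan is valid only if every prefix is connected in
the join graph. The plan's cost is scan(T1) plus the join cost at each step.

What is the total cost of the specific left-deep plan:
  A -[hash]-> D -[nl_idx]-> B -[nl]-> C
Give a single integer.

135360

step 1: scan A: cost=80, card=80
step 2: join D via hash
    card(P join D) = 80*200/(8) = 2000
    cost = 80 + 2*200*8 + 80 = 3360
step 3: join B via nl_idx
    card(P join B) = 2000*20/(20) = 2000
    cost = 3360 + 2000*5 + 2000 = 15360
step 4: join C via nl
    card(P join C) = 2000*60/(20) = 6000
    cost = 15360 + 2000*60 = 135360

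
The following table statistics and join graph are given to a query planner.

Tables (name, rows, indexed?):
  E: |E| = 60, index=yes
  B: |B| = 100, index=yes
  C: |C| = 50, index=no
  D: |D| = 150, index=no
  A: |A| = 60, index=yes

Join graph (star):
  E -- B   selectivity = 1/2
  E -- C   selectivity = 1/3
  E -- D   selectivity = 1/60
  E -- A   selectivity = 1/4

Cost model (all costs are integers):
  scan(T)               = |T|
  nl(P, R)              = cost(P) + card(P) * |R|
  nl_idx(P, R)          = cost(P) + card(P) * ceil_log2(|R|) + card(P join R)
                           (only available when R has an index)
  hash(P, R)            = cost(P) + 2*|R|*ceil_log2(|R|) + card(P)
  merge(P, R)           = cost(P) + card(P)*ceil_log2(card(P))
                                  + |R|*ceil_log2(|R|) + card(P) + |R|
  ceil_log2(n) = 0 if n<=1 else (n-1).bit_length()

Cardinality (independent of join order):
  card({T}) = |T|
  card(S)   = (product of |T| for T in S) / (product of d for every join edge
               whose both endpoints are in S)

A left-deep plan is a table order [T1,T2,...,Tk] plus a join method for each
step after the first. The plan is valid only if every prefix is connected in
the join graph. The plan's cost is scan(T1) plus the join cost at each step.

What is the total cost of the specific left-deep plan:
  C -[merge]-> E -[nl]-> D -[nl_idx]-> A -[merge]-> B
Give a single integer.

841620

step 1: scan C: cost=50, card=50
step 2: join E via merge
    card(P join E) = 50*60/(3) = 1000
    cost = 50 + 50*6 + 60*6 + 50 + 60 = 820
step 3: join D via nl
    card(P join D) = 1000*150/(60) = 2500
    cost = 820 + 1000*150 = 150820
step 4: join A via nl_idx
    card(P join A) = 2500*60/(4) = 37500
    cost = 150820 + 2500*6 + 37500 = 203320
step 5: join B via merge
    card(P join B) = 37500*100/(2) = 1875000
    cost = 203320 + 37500*16 + 100*7 + 37500 + 100 = 841620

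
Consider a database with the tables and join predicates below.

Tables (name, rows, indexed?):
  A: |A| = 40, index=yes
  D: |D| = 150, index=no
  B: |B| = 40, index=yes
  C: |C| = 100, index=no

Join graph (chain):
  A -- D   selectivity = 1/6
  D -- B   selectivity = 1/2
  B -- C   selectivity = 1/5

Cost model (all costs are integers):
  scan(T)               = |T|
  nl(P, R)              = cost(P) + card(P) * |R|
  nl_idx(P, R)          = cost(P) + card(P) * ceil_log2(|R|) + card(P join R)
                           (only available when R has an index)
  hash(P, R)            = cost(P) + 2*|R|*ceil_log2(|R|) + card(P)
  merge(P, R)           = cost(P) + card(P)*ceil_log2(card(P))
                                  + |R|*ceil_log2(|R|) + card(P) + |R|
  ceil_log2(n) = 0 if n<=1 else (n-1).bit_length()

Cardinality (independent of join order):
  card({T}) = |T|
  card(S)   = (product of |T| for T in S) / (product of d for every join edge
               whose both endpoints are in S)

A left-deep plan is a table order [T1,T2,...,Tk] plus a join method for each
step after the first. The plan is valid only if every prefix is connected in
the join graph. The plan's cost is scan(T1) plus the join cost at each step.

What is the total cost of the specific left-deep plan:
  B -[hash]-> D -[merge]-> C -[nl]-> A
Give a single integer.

step 1: scan B: cost=40, card=40
step 2: join D via hash
    card(P join D) = 40*150/(2) = 3000
    cost = 40 + 2*150*8 + 40 = 2480
step 3: join C via merge
    card(P join C) = 3000*100/(5) = 60000
    cost = 2480 + 3000*12 + 100*7 + 3000 + 100 = 42280
step 4: join A via nl
    card(P join A) = 60000*40/(6) = 400000
    cost = 42280 + 60000*40 = 2442280

2442280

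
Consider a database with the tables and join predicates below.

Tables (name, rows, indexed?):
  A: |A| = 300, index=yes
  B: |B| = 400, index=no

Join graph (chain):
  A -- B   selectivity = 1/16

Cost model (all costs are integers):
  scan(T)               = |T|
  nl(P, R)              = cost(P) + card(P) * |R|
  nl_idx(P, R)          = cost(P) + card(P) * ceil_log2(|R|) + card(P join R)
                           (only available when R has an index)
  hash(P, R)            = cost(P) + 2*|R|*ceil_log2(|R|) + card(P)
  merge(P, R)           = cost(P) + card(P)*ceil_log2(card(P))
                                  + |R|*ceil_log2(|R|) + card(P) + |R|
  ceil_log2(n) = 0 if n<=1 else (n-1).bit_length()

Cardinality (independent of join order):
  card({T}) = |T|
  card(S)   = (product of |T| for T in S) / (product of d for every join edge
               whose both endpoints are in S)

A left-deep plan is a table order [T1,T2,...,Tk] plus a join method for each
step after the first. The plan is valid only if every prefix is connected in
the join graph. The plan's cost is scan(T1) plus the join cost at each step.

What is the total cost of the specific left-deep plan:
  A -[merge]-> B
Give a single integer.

step 1: scan A: cost=300, card=300
step 2: join B via merge
    card(P join B) = 300*400/(16) = 7500
    cost = 300 + 300*9 + 400*9 + 300 + 400 = 7300

7300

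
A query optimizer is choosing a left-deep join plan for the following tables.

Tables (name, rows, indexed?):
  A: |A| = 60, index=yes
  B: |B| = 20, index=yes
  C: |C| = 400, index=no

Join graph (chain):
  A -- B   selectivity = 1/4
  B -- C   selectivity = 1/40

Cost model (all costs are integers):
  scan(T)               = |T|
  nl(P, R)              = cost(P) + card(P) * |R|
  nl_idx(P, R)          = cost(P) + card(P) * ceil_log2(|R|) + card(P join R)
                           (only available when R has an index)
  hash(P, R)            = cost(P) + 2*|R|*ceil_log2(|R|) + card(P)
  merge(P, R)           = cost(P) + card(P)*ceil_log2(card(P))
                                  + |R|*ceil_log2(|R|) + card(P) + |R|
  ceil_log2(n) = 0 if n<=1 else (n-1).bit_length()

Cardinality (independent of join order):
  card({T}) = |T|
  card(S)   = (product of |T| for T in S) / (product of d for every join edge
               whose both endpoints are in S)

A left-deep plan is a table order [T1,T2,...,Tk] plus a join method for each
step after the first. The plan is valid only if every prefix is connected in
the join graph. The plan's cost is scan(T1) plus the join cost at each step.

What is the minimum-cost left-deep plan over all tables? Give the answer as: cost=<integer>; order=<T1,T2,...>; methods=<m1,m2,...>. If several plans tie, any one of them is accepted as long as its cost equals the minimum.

cost=1920; order=C,B,A; methods=hash,hash

Selinger DP (subsets sized 1..n):
  {A}: scan cost=60, card=60
  {B}: scan cost=20, card=20
  {C}: scan cost=400, card=400
  {AB}: card=300; try (B,hash)→320, (A,nl_idx)→440, (A,merge)→560, (B,merge)→600, (B,nl_idx)→660, (A,hash)→760 …(+2); best=320 via (B,hash)
  {BC}: card=200; try (B,hash)→1000, (B,nl_idx)→2600, (C,merge)→4140, (B,merge)→4520, (C,hash)→7240, (C,nl)→8020 …(+1); best=1000 via (B,hash)
  {ABC}: card=3000; try (A,hash)→1920, (A,merge)→3220, (A,nl_idx)→5200, (C,merge)→7320, (C,hash)→7820, (A,nl)→13000 …(+1); best=1920 via (A,hash)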